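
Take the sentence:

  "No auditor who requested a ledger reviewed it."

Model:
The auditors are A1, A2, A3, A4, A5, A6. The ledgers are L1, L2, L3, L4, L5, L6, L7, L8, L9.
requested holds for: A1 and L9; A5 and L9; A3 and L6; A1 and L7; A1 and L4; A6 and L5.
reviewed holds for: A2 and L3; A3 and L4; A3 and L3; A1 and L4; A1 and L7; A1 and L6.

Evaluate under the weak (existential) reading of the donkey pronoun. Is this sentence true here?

"it" takes "a ledger" as antecedent — a donkey pronoun bound across the clause boundary.
Truth condition: for no (a,l) with requested(a,l) does reviewed(a,l) hold.
Restrictor pairs — does the scope hold? (A1,L4):holds  (A1,L7):holds  (A1,L9):fails  (A3,L6):fails  (A5,L9):fails  (A6,L5):fails
Scope holds for 2 pair(s), so the sentence is false.

False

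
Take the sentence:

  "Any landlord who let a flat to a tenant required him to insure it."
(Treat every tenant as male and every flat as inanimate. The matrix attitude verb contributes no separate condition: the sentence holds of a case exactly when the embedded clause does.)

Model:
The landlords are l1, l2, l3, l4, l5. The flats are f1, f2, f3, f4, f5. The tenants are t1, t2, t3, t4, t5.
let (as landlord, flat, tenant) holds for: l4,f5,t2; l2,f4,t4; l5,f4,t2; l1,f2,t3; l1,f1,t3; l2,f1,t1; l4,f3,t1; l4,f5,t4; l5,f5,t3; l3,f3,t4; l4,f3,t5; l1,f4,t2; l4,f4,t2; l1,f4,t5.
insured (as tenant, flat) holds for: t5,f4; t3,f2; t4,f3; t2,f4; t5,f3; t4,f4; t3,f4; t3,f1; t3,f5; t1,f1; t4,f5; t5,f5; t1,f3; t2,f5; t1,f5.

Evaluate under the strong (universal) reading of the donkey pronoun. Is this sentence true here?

True

"him" takes "a tenant" as antecedent and "it" takes "a flat"; both are donkey pronouns co-varying with the restrictor.
Strong reading: for every (l,f,t) with let(l,f,t), insured(t,f).
Restrictor triples: (l1,f1,t3)→insured(t3,f1) ✓  (l1,f2,t3)→insured(t3,f2) ✓  (l1,f4,t2)→insured(t2,f4) ✓  (l1,f4,t5)→insured(t5,f4) ✓  (l2,f1,t1)→insured(t1,f1) ✓  (l2,f4,t4)→insured(t4,f4) ✓  (l3,f3,t4)→insured(t4,f3) ✓  (l4,f3,t1)→insured(t1,f3) ✓  (l4,f3,t5)→insured(t5,f3) ✓  (l4,f4,t2)→insured(t2,f4) ✓  (l4,f5,t2)→insured(t2,f5) ✓  (l4,f5,t4)→insured(t4,f5) ✓  (l5,f4,t2)→insured(t2,f4) ✓  (l5,f5,t3)→insured(t3,f5) ✓
Every restrictor triple satisfies the scope.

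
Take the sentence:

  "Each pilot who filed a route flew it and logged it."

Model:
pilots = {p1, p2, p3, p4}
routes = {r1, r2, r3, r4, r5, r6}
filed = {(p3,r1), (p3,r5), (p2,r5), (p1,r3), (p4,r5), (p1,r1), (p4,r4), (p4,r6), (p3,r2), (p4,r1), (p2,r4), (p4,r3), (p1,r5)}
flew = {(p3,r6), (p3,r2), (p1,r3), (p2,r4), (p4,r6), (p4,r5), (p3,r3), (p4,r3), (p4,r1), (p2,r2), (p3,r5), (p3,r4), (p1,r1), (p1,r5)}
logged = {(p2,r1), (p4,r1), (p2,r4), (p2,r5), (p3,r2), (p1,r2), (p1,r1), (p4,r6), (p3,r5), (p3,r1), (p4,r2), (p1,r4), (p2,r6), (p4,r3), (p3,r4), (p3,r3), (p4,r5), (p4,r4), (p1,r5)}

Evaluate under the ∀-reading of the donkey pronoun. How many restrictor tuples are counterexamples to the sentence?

"it" takes "a route" as antecedent — a donkey pronoun bound across the clause boundary.
Strong reading: for every (p,r) with filed(p,r), flew(p,r) ∧ logged(p,r).
Restrictor pairs: (p1,r1) ✓  (p1,r3) ✗  (p1,r5) ✓  (p2,r4) ✓  (p2,r5) ✗  (p3,r1) ✗  (p3,r2) ✓  (p3,r5) ✓  (p4,r1) ✓  (p4,r3) ✓  (p4,r4) ✗  (p4,r5) ✓  (p4,r6) ✓
Counterexamples (restrictor pairs failing the scope): 4.

4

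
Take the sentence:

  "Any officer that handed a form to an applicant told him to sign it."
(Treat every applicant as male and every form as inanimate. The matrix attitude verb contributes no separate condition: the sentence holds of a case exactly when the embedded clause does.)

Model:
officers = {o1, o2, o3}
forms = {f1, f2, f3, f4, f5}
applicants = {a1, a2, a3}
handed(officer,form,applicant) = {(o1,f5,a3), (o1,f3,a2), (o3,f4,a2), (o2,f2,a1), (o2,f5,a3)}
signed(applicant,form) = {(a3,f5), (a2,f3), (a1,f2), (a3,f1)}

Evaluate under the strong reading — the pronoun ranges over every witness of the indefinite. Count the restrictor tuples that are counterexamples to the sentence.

1

"him" takes "an applicant" as antecedent and "it" takes "a form"; both are donkey pronouns co-varying with the restrictor.
Strong reading: for every (o,f,a) with handed(o,f,a), signed(a,f).
Restrictor triples: (o1,f3,a2)→signed(a2,f3) ✓  (o1,f5,a3)→signed(a3,f5) ✓  (o2,f2,a1)→signed(a1,f2) ✓  (o2,f5,a3)→signed(a3,f5) ✓  (o3,f4,a2)→signed(a2,f4) ✗
Counterexamples (restrictor triples failing the scope): 1.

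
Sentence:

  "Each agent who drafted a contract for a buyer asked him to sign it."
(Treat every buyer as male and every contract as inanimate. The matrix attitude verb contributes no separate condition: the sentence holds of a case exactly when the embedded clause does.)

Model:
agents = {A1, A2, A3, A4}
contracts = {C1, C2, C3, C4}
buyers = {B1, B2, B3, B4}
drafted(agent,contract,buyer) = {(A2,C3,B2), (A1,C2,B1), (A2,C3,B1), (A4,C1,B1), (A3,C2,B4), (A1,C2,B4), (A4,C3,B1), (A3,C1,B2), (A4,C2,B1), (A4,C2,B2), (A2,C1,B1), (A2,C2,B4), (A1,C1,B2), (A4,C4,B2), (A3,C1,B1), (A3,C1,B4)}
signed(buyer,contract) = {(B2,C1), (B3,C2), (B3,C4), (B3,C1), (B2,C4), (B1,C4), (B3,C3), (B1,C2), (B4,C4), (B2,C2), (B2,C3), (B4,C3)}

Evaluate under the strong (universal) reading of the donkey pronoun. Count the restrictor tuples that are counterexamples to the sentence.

9

"him" takes "a buyer" as antecedent and "it" takes "a contract"; both are donkey pronouns co-varying with the restrictor.
Strong reading: for every (a,c,b) with drafted(a,c,b), signed(b,c).
Restrictor triples: (A1,C1,B2)→signed(B2,C1) ✓  (A1,C2,B1)→signed(B1,C2) ✓  (A1,C2,B4)→signed(B4,C2) ✗  (A2,C1,B1)→signed(B1,C1) ✗  (A2,C2,B4)→signed(B4,C2) ✗  (A2,C3,B1)→signed(B1,C3) ✗  (A2,C3,B2)→signed(B2,C3) ✓  (A3,C1,B1)→signed(B1,C1) ✗  (A3,C1,B2)→signed(B2,C1) ✓  (A3,C1,B4)→signed(B4,C1) ✗  (A3,C2,B4)→signed(B4,C2) ✗  (A4,C1,B1)→signed(B1,C1) ✗  (A4,C2,B1)→signed(B1,C2) ✓  (A4,C2,B2)→signed(B2,C2) ✓  (A4,C3,B1)→signed(B1,C3) ✗  (A4,C4,B2)→signed(B2,C4) ✓
Counterexamples (restrictor triples failing the scope): 9.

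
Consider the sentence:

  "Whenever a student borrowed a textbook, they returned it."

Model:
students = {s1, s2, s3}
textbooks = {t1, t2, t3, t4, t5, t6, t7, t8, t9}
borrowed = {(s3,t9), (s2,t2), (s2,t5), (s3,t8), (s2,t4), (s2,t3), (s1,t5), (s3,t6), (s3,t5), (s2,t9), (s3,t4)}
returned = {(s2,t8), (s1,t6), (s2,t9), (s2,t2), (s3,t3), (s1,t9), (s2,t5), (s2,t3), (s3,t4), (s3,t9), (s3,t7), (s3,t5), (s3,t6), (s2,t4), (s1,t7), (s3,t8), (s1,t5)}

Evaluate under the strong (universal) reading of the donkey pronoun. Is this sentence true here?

"it" takes "a textbook" as antecedent — a donkey pronoun bound across the clause boundary.
Strong reading: for every (s,t) with borrowed(s,t), returned(s,t).
Restrictor pairs: (s1,t5) ✓  (s2,t2) ✓  (s2,t3) ✓  (s2,t4) ✓  (s2,t5) ✓  (s2,t9) ✓  (s3,t4) ✓  (s3,t5) ✓  (s3,t6) ✓  (s3,t8) ✓  (s3,t9) ✓
Every restrictor pair satisfies the scope.

True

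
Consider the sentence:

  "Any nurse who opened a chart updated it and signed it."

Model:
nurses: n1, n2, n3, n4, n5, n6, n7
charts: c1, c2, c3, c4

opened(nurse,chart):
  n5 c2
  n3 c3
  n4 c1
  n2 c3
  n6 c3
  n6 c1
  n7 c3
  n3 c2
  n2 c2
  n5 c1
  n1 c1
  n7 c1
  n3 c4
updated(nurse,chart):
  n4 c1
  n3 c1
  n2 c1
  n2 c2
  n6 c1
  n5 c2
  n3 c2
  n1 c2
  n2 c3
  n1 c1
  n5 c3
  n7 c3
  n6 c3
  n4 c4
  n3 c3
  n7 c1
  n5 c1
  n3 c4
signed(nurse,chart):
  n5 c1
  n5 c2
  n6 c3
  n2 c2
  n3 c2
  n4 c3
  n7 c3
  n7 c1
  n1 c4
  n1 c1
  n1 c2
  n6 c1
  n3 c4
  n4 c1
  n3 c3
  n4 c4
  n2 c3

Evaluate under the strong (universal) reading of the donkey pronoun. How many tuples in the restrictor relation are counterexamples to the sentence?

"it" takes "a chart" as antecedent — a donkey pronoun bound across the clause boundary.
Strong reading: for every (n,c) with opened(n,c), updated(n,c) ∧ signed(n,c).
Restrictor pairs: (n1,c1) ✓  (n2,c2) ✓  (n2,c3) ✓  (n3,c2) ✓  (n3,c3) ✓  (n3,c4) ✓  (n4,c1) ✓  (n5,c1) ✓  (n5,c2) ✓  (n6,c1) ✓  (n6,c3) ✓  (n7,c1) ✓  (n7,c3) ✓
Counterexamples (restrictor pairs failing the scope): 0.

0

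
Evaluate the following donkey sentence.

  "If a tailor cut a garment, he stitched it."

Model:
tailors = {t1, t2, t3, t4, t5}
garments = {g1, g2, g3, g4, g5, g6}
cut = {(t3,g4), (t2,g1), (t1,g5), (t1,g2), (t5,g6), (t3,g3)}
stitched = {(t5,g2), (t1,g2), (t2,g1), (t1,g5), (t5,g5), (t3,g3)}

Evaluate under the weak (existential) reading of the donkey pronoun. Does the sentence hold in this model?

False

"it" takes "a garment" as antecedent — a donkey pronoun bound across the clause boundary.
Weak reading: every tailor t with some cut-garment has at least one cut-garment g such that stitched(t,g).
Per tailor: t1:✓  t2:✓  t3:✓  t5:✗
t5 has no witness among its cut-garments.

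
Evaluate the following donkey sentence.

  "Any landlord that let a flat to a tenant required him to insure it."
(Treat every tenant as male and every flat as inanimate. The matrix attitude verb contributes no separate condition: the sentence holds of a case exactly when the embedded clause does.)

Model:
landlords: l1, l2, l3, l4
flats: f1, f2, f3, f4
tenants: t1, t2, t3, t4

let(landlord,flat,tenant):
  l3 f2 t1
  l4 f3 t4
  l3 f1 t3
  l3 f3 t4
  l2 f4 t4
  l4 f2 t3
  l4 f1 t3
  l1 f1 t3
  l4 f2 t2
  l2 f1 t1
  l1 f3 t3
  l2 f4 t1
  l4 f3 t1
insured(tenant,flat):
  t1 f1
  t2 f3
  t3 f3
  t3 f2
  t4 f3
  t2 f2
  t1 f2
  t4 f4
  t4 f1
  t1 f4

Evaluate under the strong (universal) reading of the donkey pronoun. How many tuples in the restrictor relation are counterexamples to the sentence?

4

"him" takes "a tenant" as antecedent and "it" takes "a flat"; both are donkey pronouns co-varying with the restrictor.
Strong reading: for every (l,f,t) with let(l,f,t), insured(t,f).
Restrictor triples: (l1,f1,t3)→insured(t3,f1) ✗  (l1,f3,t3)→insured(t3,f3) ✓  (l2,f1,t1)→insured(t1,f1) ✓  (l2,f4,t1)→insured(t1,f4) ✓  (l2,f4,t4)→insured(t4,f4) ✓  (l3,f1,t3)→insured(t3,f1) ✗  (l3,f2,t1)→insured(t1,f2) ✓  (l3,f3,t4)→insured(t4,f3) ✓  (l4,f1,t3)→insured(t3,f1) ✗  (l4,f2,t2)→insured(t2,f2) ✓  (l4,f2,t3)→insured(t3,f2) ✓  (l4,f3,t1)→insured(t1,f3) ✗  (l4,f3,t4)→insured(t4,f3) ✓
Counterexamples (restrictor triples failing the scope): 4.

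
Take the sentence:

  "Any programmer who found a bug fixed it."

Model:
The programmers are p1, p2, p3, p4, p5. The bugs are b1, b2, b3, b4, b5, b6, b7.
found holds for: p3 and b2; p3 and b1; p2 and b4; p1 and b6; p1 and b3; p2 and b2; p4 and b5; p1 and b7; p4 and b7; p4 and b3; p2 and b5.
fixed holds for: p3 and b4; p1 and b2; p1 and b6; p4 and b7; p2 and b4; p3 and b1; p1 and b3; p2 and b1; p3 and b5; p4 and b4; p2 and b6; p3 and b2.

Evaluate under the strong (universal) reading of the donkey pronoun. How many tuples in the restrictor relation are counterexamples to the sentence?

"it" takes "a bug" as antecedent — a donkey pronoun bound across the clause boundary.
Strong reading: for every (p,b) with found(p,b), fixed(p,b).
Restrictor pairs: (p1,b3) ✓  (p1,b6) ✓  (p1,b7) ✗  (p2,b2) ✗  (p2,b4) ✓  (p2,b5) ✗  (p3,b1) ✓  (p3,b2) ✓  (p4,b3) ✗  (p4,b5) ✗  (p4,b7) ✓
Counterexamples (restrictor pairs failing the scope): 5.

5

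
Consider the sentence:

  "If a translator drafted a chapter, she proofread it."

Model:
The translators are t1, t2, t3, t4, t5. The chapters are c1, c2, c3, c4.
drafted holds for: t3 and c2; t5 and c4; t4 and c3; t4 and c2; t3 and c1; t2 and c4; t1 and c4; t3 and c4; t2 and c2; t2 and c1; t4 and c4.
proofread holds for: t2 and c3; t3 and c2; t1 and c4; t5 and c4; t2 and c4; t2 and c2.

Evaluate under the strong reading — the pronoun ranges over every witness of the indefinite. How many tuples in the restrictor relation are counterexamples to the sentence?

6

"it" takes "a chapter" as antecedent — a donkey pronoun bound across the clause boundary.
Strong reading: for every (t,c) with drafted(t,c), proofread(t,c).
Restrictor pairs: (t1,c4) ✓  (t2,c1) ✗  (t2,c2) ✓  (t2,c4) ✓  (t3,c1) ✗  (t3,c2) ✓  (t3,c4) ✗  (t4,c2) ✗  (t4,c3) ✗  (t4,c4) ✗  (t5,c4) ✓
Counterexamples (restrictor pairs failing the scope): 6.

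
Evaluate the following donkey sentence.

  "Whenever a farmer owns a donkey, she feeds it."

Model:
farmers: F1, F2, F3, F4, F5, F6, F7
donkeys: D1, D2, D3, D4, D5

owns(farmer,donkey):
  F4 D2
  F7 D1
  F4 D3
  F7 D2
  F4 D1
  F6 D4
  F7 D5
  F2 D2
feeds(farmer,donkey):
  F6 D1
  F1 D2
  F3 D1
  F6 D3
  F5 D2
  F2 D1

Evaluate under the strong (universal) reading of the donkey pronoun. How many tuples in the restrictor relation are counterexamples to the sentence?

8

"it" takes "a donkey" as antecedent — a donkey pronoun bound across the clause boundary.
Strong reading: for every (f,d) with owns(f,d), feeds(f,d).
Restrictor pairs: (F2,D2) ✗  (F4,D1) ✗  (F4,D2) ✗  (F4,D3) ✗  (F6,D4) ✗  (F7,D1) ✗  (F7,D2) ✗  (F7,D5) ✗
Counterexamples (restrictor pairs failing the scope): 8.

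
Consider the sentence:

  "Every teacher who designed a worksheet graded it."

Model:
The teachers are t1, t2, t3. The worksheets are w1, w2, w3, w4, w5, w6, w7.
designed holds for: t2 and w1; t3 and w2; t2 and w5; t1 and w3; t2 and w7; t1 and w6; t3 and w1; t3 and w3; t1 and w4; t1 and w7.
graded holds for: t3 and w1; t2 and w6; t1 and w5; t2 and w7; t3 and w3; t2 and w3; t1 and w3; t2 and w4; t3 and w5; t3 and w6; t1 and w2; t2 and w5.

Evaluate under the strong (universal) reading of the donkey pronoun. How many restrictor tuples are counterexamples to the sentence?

5

"it" takes "a worksheet" as antecedent — a donkey pronoun bound across the clause boundary.
Strong reading: for every (t,w) with designed(t,w), graded(t,w).
Restrictor pairs: (t1,w3) ✓  (t1,w4) ✗  (t1,w6) ✗  (t1,w7) ✗  (t2,w1) ✗  (t2,w5) ✓  (t2,w7) ✓  (t3,w1) ✓  (t3,w2) ✗  (t3,w3) ✓
Counterexamples (restrictor pairs failing the scope): 5.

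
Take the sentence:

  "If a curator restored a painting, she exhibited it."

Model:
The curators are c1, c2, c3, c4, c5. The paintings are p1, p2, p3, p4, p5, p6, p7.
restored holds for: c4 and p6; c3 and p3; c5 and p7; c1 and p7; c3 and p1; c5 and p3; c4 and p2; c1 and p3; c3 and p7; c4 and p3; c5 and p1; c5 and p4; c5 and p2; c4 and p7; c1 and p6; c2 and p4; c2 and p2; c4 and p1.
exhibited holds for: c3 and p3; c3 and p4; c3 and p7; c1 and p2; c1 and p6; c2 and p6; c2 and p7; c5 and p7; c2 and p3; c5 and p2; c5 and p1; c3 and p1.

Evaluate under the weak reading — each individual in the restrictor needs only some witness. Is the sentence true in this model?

"it" takes "a painting" as antecedent — a donkey pronoun bound across the clause boundary.
Weak reading: every curator c with some restored-painting has at least one restored-painting p such that exhibited(c,p).
Per curator: c1:✓  c2:✗  c3:✓  c4:✗  c5:✓
c2 has no witness among its restored-paintings.

False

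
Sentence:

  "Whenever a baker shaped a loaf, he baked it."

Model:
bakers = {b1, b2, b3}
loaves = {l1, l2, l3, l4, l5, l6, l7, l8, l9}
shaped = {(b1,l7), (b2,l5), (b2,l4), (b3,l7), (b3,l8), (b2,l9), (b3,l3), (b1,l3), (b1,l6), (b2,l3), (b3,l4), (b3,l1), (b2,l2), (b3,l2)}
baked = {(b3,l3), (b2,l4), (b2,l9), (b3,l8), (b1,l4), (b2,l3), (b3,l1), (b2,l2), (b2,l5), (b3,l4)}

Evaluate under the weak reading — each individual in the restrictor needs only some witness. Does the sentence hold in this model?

False

"it" takes "a loaf" as antecedent — a donkey pronoun bound across the clause boundary.
Weak reading: every baker b with some shaped-loaf has at least one shaped-loaf l such that baked(b,l).
Per baker: b1:✗  b2:✓  b3:✓
b1 has no witness among its shaped-loaves.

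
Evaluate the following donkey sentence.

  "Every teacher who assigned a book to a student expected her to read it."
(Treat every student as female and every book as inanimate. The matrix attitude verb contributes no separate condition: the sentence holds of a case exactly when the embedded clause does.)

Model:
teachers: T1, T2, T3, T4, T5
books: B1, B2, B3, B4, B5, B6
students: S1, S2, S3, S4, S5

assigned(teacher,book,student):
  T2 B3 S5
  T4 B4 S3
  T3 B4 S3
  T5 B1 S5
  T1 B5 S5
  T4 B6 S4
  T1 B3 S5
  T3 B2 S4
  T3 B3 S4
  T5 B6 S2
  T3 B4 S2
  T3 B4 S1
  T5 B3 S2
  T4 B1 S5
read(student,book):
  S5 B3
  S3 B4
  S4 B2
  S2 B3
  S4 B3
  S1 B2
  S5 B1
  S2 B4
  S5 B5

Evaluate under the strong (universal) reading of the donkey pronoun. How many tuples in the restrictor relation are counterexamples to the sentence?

"her" takes "a student" as antecedent and "it" takes "a book"; both are donkey pronouns co-varying with the restrictor.
Strong reading: for every (t,b,s) with assigned(t,b,s), read(s,b).
Restrictor triples: (T1,B3,S5)→read(S5,B3) ✓  (T1,B5,S5)→read(S5,B5) ✓  (T2,B3,S5)→read(S5,B3) ✓  (T3,B2,S4)→read(S4,B2) ✓  (T3,B3,S4)→read(S4,B3) ✓  (T3,B4,S1)→read(S1,B4) ✗  (T3,B4,S2)→read(S2,B4) ✓  (T3,B4,S3)→read(S3,B4) ✓  (T4,B1,S5)→read(S5,B1) ✓  (T4,B4,S3)→read(S3,B4) ✓  (T4,B6,S4)→read(S4,B6) ✗  (T5,B1,S5)→read(S5,B1) ✓  (T5,B3,S2)→read(S2,B3) ✓  (T5,B6,S2)→read(S2,B6) ✗
Counterexamples (restrictor triples failing the scope): 3.

3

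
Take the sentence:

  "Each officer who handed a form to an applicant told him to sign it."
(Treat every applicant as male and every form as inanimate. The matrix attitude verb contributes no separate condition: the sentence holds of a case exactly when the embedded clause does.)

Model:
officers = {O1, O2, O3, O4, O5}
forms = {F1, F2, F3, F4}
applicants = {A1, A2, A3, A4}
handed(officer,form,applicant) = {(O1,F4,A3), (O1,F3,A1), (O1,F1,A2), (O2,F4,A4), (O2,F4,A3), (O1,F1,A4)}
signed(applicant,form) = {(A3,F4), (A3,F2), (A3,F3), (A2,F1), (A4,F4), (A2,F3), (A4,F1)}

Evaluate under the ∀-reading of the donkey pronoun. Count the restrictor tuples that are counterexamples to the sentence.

1

"him" takes "an applicant" as antecedent and "it" takes "a form"; both are donkey pronouns co-varying with the restrictor.
Strong reading: for every (o,f,a) with handed(o,f,a), signed(a,f).
Restrictor triples: (O1,F1,A2)→signed(A2,F1) ✓  (O1,F1,A4)→signed(A4,F1) ✓  (O1,F3,A1)→signed(A1,F3) ✗  (O1,F4,A3)→signed(A3,F4) ✓  (O2,F4,A3)→signed(A3,F4) ✓  (O2,F4,A4)→signed(A4,F4) ✓
Counterexamples (restrictor triples failing the scope): 1.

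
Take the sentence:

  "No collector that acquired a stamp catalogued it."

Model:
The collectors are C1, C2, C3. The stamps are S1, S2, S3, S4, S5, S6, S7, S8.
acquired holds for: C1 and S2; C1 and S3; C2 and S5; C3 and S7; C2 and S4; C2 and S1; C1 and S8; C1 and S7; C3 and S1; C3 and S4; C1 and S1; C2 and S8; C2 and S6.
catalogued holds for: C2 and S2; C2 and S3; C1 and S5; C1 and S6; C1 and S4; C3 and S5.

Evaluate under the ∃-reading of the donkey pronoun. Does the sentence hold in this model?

"it" takes "a stamp" as antecedent — a donkey pronoun bound across the clause boundary.
Truth condition: for no (c,s) with acquired(c,s) does catalogued(c,s) hold.
Restrictor pairs — does the scope hold? (C1,S1):fails  (C1,S2):fails  (C1,S3):fails  (C1,S7):fails  (C1,S8):fails  (C2,S1):fails  (C2,S4):fails  (C2,S5):fails  (C2,S6):fails  (C2,S8):fails  (C3,S1):fails  (C3,S4):fails  (C3,S7):fails
Scope holds for no restrictor pair, so the sentence is true.

True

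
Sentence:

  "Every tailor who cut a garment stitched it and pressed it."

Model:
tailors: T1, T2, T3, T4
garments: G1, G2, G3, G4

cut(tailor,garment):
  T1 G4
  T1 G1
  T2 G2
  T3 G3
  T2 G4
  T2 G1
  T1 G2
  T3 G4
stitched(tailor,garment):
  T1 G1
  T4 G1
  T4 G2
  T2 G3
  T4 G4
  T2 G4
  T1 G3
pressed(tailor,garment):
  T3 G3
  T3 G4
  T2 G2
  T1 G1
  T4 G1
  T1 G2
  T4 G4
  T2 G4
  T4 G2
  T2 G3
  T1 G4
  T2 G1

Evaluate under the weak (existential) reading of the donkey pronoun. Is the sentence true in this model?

"it" takes "a garment" as antecedent — a donkey pronoun bound across the clause boundary.
Weak reading: every tailor t with some cut-garment has at least one cut-garment g such that stitched(t,g) ∧ pressed(t,g).
Per tailor: T1:✓  T2:✓  T3:✗
T3 has no witness among its cut-garments.

False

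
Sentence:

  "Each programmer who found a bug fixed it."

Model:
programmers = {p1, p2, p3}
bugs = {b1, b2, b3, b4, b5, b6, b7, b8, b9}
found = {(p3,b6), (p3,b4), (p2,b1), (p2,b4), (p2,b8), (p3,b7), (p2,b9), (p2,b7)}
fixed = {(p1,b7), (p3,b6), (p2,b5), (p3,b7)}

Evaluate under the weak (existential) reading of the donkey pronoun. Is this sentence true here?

False

"it" takes "a bug" as antecedent — a donkey pronoun bound across the clause boundary.
Weak reading: every programmer p with some found-bug has at least one found-bug b such that fixed(p,b).
Per programmer: p2:✗  p3:✓
p2 has no witness among its found-bugs.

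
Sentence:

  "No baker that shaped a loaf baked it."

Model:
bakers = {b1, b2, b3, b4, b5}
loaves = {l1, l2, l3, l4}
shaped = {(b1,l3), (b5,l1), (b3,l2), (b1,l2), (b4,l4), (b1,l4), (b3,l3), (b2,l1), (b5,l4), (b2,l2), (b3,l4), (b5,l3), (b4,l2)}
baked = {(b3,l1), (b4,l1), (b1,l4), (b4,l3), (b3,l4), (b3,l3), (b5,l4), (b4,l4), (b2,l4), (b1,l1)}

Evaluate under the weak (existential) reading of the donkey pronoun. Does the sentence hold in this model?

False

"it" takes "a loaf" as antecedent — a donkey pronoun bound across the clause boundary.
Truth condition: for no (b,l) with shaped(b,l) does baked(b,l) hold.
Restrictor pairs — does the scope hold? (b1,l2):fails  (b1,l3):fails  (b1,l4):holds  (b2,l1):fails  (b2,l2):fails  (b3,l2):fails  (b3,l3):holds  (b3,l4):holds  (b4,l2):fails  (b4,l4):holds  (b5,l1):fails  (b5,l3):fails  (b5,l4):holds
Scope holds for 5 pair(s), so the sentence is false.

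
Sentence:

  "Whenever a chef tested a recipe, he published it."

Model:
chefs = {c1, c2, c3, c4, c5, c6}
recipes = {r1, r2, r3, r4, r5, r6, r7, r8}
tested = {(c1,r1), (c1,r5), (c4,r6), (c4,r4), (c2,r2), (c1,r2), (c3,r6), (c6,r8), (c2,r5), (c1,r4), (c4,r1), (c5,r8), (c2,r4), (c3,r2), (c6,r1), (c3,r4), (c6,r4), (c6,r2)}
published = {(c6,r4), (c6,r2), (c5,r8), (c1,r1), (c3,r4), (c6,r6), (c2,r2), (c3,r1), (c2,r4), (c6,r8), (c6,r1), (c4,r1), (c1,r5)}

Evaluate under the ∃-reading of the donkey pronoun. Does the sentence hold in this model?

"it" takes "a recipe" as antecedent — a donkey pronoun bound across the clause boundary.
Weak reading: every chef c with some tested-recipe has at least one tested-recipe r such that published(c,r).
Per chef: c1:✓  c2:✓  c3:✓  c4:✓  c5:✓  c6:✓
Every chef in the restrictor has a witness.

True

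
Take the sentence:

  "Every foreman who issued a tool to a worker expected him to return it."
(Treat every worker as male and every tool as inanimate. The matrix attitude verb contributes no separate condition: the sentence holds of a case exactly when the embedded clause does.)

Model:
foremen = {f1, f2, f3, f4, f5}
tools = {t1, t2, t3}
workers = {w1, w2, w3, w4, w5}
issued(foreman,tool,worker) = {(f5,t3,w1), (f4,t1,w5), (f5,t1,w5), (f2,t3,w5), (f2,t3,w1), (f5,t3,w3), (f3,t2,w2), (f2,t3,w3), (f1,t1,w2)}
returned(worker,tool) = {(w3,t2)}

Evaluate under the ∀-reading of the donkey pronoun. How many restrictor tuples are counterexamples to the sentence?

9

"him" takes "a worker" as antecedent and "it" takes "a tool"; both are donkey pronouns co-varying with the restrictor.
Strong reading: for every (f,t,w) with issued(f,t,w), returned(w,t).
Restrictor triples: (f1,t1,w2)→returned(w2,t1) ✗  (f2,t3,w1)→returned(w1,t3) ✗  (f2,t3,w3)→returned(w3,t3) ✗  (f2,t3,w5)→returned(w5,t3) ✗  (f3,t2,w2)→returned(w2,t2) ✗  (f4,t1,w5)→returned(w5,t1) ✗  (f5,t1,w5)→returned(w5,t1) ✗  (f5,t3,w1)→returned(w1,t3) ✗  (f5,t3,w3)→returned(w3,t3) ✗
Counterexamples (restrictor triples failing the scope): 9.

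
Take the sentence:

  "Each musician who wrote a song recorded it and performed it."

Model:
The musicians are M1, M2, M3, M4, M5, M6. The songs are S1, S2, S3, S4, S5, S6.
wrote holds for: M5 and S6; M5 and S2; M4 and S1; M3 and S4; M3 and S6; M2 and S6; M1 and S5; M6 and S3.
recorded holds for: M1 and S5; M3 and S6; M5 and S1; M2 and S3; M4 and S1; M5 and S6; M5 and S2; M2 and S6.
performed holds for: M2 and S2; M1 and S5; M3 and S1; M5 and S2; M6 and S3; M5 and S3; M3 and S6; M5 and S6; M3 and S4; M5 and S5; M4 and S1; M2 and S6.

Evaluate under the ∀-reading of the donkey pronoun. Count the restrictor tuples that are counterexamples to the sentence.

"it" takes "a song" as antecedent — a donkey pronoun bound across the clause boundary.
Strong reading: for every (m,s) with wrote(m,s), recorded(m,s) ∧ performed(m,s).
Restrictor pairs: (M1,S5) ✓  (M2,S6) ✓  (M3,S4) ✗  (M3,S6) ✓  (M4,S1) ✓  (M5,S2) ✓  (M5,S6) ✓  (M6,S3) ✗
Counterexamples (restrictor pairs failing the scope): 2.

2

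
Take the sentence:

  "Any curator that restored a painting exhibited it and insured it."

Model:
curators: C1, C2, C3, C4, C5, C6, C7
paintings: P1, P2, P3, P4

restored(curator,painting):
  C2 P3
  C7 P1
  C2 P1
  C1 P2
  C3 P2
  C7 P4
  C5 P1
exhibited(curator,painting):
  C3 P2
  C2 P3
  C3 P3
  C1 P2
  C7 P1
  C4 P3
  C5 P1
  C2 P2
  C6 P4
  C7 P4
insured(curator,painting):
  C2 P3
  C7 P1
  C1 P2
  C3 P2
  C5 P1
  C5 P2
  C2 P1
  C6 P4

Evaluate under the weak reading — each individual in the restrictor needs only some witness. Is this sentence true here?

"it" takes "a painting" as antecedent — a donkey pronoun bound across the clause boundary.
Weak reading: every curator c with some restored-painting has at least one restored-painting p such that exhibited(c,p) ∧ insured(c,p).
Per curator: C1:✓  C2:✓  C3:✓  C5:✓  C7:✓
Every curator in the restrictor has a witness.

True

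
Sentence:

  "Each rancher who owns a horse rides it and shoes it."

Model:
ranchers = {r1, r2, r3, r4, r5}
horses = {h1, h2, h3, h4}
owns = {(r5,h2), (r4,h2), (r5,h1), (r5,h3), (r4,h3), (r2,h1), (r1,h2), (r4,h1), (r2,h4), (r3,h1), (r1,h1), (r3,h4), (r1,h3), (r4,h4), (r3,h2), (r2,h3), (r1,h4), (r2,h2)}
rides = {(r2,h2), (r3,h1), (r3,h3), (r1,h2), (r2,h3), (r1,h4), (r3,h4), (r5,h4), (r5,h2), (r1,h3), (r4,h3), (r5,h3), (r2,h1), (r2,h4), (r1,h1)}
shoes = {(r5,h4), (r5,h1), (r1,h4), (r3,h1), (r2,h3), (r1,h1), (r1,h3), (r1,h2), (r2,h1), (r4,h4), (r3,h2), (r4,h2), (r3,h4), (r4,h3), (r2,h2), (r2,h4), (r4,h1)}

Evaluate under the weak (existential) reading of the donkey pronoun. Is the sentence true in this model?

False

"it" takes "a horse" as antecedent — a donkey pronoun bound across the clause boundary.
Weak reading: every rancher r with some owns-horse has at least one owns-horse h such that rides(r,h) ∧ shoes(r,h).
Per rancher: r1:✓  r2:✓  r3:✓  r4:✓  r5:✗
r5 has no witness among its owns-horses.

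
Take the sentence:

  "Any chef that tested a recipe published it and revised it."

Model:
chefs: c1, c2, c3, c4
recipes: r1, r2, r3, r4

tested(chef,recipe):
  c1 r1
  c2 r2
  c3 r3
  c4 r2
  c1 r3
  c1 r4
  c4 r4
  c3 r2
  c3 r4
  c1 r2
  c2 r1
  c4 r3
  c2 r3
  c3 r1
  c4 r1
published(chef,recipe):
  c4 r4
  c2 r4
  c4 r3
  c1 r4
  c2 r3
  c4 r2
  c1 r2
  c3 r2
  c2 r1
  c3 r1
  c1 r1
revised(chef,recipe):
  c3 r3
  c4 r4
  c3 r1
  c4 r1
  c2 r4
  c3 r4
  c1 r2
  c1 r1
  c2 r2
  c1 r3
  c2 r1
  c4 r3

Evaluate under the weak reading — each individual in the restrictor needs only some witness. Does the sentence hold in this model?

"it" takes "a recipe" as antecedent — a donkey pronoun bound across the clause boundary.
Weak reading: every chef c with some tested-recipe has at least one tested-recipe r such that published(c,r) ∧ revised(c,r).
Per chef: c1:✓  c2:✓  c3:✓  c4:✓
Every chef in the restrictor has a witness.

True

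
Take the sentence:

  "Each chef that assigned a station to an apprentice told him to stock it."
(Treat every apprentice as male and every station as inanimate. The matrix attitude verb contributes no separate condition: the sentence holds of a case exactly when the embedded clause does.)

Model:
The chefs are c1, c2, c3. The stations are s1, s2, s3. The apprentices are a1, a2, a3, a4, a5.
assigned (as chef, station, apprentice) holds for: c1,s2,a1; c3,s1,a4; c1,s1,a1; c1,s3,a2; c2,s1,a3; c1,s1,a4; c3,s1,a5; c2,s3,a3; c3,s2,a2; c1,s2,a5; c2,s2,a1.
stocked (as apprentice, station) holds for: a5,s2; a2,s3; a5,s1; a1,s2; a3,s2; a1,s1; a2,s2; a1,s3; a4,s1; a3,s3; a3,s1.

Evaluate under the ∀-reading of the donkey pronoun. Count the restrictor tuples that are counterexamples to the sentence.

"him" takes "an apprentice" as antecedent and "it" takes "a station"; both are donkey pronouns co-varying with the restrictor.
Strong reading: for every (c,s,a) with assigned(c,s,a), stocked(a,s).
Restrictor triples: (c1,s1,a1)→stocked(a1,s1) ✓  (c1,s1,a4)→stocked(a4,s1) ✓  (c1,s2,a1)→stocked(a1,s2) ✓  (c1,s2,a5)→stocked(a5,s2) ✓  (c1,s3,a2)→stocked(a2,s3) ✓  (c2,s1,a3)→stocked(a3,s1) ✓  (c2,s2,a1)→stocked(a1,s2) ✓  (c2,s3,a3)→stocked(a3,s3) ✓  (c3,s1,a4)→stocked(a4,s1) ✓  (c3,s1,a5)→stocked(a5,s1) ✓  (c3,s2,a2)→stocked(a2,s2) ✓
Counterexamples (restrictor triples failing the scope): 0.

0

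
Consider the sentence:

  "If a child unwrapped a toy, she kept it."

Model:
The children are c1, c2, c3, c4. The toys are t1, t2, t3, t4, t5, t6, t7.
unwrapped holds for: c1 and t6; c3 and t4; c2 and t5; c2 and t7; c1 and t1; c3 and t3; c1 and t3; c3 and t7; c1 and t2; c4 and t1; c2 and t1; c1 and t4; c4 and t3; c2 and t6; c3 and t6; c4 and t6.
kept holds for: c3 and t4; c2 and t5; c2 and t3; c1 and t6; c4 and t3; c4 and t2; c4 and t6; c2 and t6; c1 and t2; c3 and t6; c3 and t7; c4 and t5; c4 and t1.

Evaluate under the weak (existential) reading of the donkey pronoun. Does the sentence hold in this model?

True

"it" takes "a toy" as antecedent — a donkey pronoun bound across the clause boundary.
Weak reading: every child c with some unwrapped-toy has at least one unwrapped-toy t such that kept(c,t).
Per child: c1:✓  c2:✓  c3:✓  c4:✓
Every child in the restrictor has a witness.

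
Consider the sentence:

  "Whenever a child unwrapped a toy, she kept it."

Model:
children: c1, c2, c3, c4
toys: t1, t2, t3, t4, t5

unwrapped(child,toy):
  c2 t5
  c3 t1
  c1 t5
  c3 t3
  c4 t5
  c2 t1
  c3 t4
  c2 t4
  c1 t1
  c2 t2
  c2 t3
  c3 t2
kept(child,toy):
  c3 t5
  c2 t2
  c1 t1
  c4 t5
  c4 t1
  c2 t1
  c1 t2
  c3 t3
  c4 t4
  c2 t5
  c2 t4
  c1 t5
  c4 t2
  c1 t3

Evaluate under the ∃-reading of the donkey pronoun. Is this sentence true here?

"it" takes "a toy" as antecedent — a donkey pronoun bound across the clause boundary.
Weak reading: every child c with some unwrapped-toy has at least one unwrapped-toy t such that kept(c,t).
Per child: c1:✓  c2:✓  c3:✓  c4:✓
Every child in the restrictor has a witness.

True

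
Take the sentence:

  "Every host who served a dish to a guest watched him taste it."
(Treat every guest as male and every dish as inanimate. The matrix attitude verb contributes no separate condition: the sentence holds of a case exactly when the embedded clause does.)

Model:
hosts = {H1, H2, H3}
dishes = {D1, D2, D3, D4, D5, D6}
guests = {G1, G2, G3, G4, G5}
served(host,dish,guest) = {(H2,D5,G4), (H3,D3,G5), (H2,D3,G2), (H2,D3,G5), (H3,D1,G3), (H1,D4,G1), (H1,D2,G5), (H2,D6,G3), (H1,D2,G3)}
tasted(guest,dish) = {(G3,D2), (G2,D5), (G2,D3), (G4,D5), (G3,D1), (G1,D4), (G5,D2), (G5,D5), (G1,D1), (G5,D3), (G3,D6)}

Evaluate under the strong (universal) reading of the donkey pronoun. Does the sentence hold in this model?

"him" takes "a guest" as antecedent and "it" takes "a dish"; both are donkey pronouns co-varying with the restrictor.
Strong reading: for every (h,d,g) with served(h,d,g), tasted(g,d).
Restrictor triples: (H1,D2,G3)→tasted(G3,D2) ✓  (H1,D2,G5)→tasted(G5,D2) ✓  (H1,D4,G1)→tasted(G1,D4) ✓  (H2,D3,G2)→tasted(G2,D3) ✓  (H2,D3,G5)→tasted(G5,D3) ✓  (H2,D5,G4)→tasted(G4,D5) ✓  (H2,D6,G3)→tasted(G3,D6) ✓  (H3,D1,G3)→tasted(G3,D1) ✓  (H3,D3,G5)→tasted(G5,D3) ✓
Every restrictor triple satisfies the scope.

True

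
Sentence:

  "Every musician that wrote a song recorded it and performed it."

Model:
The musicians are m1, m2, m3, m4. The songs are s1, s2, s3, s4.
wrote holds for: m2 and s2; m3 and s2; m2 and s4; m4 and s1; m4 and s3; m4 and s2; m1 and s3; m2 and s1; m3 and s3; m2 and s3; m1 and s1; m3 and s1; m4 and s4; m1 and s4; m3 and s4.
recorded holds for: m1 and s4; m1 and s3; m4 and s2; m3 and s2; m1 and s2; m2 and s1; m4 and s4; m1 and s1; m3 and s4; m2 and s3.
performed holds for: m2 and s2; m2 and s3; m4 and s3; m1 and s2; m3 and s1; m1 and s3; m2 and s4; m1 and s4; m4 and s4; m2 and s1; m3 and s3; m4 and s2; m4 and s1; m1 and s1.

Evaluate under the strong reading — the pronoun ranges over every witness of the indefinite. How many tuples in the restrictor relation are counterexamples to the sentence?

8

"it" takes "a song" as antecedent — a donkey pronoun bound across the clause boundary.
Strong reading: for every (m,s) with wrote(m,s), recorded(m,s) ∧ performed(m,s).
Restrictor pairs: (m1,s1) ✓  (m1,s3) ✓  (m1,s4) ✓  (m2,s1) ✓  (m2,s2) ✗  (m2,s3) ✓  (m2,s4) ✗  (m3,s1) ✗  (m3,s2) ✗  (m3,s3) ✗  (m3,s4) ✗  (m4,s1) ✗  (m4,s2) ✓  (m4,s3) ✗  (m4,s4) ✓
Counterexamples (restrictor pairs failing the scope): 8.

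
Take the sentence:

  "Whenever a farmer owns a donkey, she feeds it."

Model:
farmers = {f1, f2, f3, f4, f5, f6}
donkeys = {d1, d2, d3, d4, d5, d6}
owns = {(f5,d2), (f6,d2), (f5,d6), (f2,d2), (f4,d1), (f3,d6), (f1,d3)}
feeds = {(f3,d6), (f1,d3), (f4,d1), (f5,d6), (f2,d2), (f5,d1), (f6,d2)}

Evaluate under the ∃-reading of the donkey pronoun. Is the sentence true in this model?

"it" takes "a donkey" as antecedent — a donkey pronoun bound across the clause boundary.
Weak reading: every farmer f with some owns-donkey has at least one owns-donkey d such that feeds(f,d).
Per farmer: f1:✓  f2:✓  f3:✓  f4:✓  f5:✓  f6:✓
Every farmer in the restrictor has a witness.

True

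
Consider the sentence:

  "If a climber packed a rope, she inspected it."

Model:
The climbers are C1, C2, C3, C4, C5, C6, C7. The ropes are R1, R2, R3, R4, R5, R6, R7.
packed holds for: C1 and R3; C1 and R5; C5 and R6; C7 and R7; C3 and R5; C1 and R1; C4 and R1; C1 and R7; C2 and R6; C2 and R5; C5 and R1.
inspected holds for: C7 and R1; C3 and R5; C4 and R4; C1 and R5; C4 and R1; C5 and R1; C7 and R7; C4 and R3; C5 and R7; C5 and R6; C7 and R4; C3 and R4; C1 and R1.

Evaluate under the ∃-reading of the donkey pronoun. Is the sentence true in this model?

False

"it" takes "a rope" as antecedent — a donkey pronoun bound across the clause boundary.
Weak reading: every climber c with some packed-rope has at least one packed-rope r such that inspected(c,r).
Per climber: C1:✓  C2:✗  C3:✓  C4:✓  C5:✓  C7:✓
C2 has no witness among its packed-ropes.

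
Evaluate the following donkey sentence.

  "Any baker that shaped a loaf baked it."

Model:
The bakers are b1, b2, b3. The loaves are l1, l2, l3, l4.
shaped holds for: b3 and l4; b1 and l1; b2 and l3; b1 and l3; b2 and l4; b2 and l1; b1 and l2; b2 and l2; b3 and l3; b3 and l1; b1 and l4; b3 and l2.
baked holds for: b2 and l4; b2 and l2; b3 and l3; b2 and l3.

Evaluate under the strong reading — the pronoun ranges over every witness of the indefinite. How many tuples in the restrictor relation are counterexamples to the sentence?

"it" takes "a loaf" as antecedent — a donkey pronoun bound across the clause boundary.
Strong reading: for every (b,l) with shaped(b,l), baked(b,l).
Restrictor pairs: (b1,l1) ✗  (b1,l2) ✗  (b1,l3) ✗  (b1,l4) ✗  (b2,l1) ✗  (b2,l2) ✓  (b2,l3) ✓  (b2,l4) ✓  (b3,l1) ✗  (b3,l2) ✗  (b3,l3) ✓  (b3,l4) ✗
Counterexamples (restrictor pairs failing the scope): 8.

8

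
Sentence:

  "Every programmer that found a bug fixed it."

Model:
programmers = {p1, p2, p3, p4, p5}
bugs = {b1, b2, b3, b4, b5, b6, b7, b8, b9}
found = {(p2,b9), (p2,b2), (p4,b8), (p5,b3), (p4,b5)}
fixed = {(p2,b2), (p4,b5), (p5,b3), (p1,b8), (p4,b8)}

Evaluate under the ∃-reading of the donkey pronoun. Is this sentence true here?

True

"it" takes "a bug" as antecedent — a donkey pronoun bound across the clause boundary.
Weak reading: every programmer p with some found-bug has at least one found-bug b such that fixed(p,b).
Per programmer: p2:✓  p4:✓  p5:✓
Every programmer in the restrictor has a witness.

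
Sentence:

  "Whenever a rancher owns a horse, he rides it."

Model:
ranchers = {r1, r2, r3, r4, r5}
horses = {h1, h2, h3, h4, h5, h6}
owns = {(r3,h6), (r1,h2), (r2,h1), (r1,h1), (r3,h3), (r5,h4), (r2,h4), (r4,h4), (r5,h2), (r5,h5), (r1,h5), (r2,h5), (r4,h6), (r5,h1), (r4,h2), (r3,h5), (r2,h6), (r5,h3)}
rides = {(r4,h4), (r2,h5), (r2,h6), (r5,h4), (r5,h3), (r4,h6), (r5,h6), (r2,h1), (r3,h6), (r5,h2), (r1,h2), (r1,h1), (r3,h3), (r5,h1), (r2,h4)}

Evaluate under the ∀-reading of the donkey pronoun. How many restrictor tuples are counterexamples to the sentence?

4

"it" takes "a horse" as antecedent — a donkey pronoun bound across the clause boundary.
Strong reading: for every (r,h) with owns(r,h), rides(r,h).
Restrictor pairs: (r1,h1) ✓  (r1,h2) ✓  (r1,h5) ✗  (r2,h1) ✓  (r2,h4) ✓  (r2,h5) ✓  (r2,h6) ✓  (r3,h3) ✓  (r3,h5) ✗  (r3,h6) ✓  (r4,h2) ✗  (r4,h4) ✓  (r4,h6) ✓  (r5,h1) ✓  (r5,h2) ✓  (r5,h3) ✓  (r5,h4) ✓  (r5,h5) ✗
Counterexamples (restrictor pairs failing the scope): 4.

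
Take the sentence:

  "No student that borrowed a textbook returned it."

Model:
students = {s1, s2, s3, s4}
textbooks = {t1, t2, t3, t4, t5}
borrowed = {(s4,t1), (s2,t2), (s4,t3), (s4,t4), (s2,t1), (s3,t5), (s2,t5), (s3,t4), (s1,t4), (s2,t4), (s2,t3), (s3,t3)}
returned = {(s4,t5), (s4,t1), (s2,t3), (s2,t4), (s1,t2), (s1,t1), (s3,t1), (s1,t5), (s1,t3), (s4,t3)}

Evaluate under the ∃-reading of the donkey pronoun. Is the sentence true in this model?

False

"it" takes "a textbook" as antecedent — a donkey pronoun bound across the clause boundary.
Truth condition: for no (s,t) with borrowed(s,t) does returned(s,t) hold.
Restrictor pairs — does the scope hold? (s1,t4):fails  (s2,t1):fails  (s2,t2):fails  (s2,t3):holds  (s2,t4):holds  (s2,t5):fails  (s3,t3):fails  (s3,t4):fails  (s3,t5):fails  (s4,t1):holds  (s4,t3):holds  (s4,t4):fails
Scope holds for 4 pair(s), so the sentence is false.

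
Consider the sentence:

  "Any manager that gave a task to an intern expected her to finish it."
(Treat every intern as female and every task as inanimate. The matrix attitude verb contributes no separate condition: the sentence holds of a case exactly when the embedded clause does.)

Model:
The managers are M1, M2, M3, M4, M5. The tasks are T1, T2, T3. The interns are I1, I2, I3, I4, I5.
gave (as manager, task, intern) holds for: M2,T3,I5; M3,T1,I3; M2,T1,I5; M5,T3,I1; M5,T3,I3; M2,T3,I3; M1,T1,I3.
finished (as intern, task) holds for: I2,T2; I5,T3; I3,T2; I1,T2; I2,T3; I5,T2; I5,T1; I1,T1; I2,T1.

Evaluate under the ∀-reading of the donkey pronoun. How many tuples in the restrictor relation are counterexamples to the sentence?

5

"her" takes "an intern" as antecedent and "it" takes "a task"; both are donkey pronouns co-varying with the restrictor.
Strong reading: for every (m,t,i) with gave(m,t,i), finished(i,t).
Restrictor triples: (M1,T1,I3)→finished(I3,T1) ✗  (M2,T1,I5)→finished(I5,T1) ✓  (M2,T3,I3)→finished(I3,T3) ✗  (M2,T3,I5)→finished(I5,T3) ✓  (M3,T1,I3)→finished(I3,T1) ✗  (M5,T3,I1)→finished(I1,T3) ✗  (M5,T3,I3)→finished(I3,T3) ✗
Counterexamples (restrictor triples failing the scope): 5.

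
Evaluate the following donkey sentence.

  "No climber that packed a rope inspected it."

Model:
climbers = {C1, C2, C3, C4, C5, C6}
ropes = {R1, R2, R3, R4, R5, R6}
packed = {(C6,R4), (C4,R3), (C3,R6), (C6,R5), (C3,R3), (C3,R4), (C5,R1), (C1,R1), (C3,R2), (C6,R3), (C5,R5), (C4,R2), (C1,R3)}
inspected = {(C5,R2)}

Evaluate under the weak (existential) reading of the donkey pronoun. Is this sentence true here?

"it" takes "a rope" as antecedent — a donkey pronoun bound across the clause boundary.
Truth condition: for no (c,r) with packed(c,r) does inspected(c,r) hold.
Restrictor pairs — does the scope hold? (C1,R1):fails  (C1,R3):fails  (C3,R2):fails  (C3,R3):fails  (C3,R4):fails  (C3,R6):fails  (C4,R2):fails  (C4,R3):fails  (C5,R1):fails  (C5,R5):fails  (C6,R3):fails  (C6,R4):fails  (C6,R5):fails
Scope holds for no restrictor pair, so the sentence is true.

True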